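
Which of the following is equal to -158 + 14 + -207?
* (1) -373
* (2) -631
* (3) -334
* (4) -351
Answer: 4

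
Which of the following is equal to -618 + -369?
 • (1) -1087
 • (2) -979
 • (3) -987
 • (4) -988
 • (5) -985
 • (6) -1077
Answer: 3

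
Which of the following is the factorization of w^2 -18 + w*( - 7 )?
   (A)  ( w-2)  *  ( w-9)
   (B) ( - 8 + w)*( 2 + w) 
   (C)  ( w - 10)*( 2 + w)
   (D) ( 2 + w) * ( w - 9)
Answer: D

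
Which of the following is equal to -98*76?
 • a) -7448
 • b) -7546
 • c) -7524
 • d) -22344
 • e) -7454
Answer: a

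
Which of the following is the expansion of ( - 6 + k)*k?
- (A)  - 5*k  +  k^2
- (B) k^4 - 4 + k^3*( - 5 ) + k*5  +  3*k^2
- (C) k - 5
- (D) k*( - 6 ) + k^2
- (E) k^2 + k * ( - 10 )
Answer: D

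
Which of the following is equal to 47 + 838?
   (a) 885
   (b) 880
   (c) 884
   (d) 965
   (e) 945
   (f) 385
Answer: a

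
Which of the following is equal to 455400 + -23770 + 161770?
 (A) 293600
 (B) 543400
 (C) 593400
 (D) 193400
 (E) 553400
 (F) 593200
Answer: C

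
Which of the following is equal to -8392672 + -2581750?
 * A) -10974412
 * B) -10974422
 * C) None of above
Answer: B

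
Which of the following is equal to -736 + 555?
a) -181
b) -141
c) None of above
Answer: a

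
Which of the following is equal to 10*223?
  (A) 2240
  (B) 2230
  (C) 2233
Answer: B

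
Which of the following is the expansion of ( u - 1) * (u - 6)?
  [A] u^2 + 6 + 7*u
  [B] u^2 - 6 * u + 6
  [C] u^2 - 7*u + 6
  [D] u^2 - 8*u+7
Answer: C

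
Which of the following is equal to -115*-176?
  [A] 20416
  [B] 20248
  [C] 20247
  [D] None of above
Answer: D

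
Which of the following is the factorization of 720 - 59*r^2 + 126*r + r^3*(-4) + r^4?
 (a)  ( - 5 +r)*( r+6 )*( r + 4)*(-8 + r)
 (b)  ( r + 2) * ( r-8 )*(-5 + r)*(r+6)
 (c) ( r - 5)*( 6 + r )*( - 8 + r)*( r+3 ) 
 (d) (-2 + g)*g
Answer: c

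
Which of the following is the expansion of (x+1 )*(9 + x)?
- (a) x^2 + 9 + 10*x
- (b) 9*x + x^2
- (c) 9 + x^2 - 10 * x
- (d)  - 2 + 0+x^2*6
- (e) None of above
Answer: a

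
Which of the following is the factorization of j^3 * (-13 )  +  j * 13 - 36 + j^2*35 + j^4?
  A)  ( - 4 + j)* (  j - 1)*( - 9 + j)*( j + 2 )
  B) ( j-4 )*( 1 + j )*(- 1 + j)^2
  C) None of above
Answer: C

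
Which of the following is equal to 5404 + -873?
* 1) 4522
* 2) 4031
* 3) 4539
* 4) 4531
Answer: 4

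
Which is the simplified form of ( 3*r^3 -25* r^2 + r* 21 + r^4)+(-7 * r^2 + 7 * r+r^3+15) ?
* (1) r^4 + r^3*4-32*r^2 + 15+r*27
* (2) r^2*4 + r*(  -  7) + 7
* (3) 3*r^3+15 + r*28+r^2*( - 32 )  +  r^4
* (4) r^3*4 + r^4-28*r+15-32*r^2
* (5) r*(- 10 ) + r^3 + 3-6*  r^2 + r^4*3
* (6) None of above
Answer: 6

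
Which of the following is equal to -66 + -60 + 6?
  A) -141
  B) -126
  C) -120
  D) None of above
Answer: C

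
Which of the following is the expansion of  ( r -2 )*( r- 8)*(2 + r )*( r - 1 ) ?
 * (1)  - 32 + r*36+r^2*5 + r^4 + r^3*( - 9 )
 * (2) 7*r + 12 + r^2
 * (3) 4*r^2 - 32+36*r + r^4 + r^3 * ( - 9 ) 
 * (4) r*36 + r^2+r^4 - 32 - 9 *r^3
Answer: 3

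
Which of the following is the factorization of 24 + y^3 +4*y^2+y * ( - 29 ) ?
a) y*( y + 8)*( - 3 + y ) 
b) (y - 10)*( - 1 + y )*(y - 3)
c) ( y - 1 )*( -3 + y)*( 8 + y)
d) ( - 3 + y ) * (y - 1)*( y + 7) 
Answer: c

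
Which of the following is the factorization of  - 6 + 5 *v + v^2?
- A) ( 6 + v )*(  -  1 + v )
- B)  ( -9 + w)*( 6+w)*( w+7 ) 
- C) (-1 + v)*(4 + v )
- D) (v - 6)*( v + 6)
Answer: A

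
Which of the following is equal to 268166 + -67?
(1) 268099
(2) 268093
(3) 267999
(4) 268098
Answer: 1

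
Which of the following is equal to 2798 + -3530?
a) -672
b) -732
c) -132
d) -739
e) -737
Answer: b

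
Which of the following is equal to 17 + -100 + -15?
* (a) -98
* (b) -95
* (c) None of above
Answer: a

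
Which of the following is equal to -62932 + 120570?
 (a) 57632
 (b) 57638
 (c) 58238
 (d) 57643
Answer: b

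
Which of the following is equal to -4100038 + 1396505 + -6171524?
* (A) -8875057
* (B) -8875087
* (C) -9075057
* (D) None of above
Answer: A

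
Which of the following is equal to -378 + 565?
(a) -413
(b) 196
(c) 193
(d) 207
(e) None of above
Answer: e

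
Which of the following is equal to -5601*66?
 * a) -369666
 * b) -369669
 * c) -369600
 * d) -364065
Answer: a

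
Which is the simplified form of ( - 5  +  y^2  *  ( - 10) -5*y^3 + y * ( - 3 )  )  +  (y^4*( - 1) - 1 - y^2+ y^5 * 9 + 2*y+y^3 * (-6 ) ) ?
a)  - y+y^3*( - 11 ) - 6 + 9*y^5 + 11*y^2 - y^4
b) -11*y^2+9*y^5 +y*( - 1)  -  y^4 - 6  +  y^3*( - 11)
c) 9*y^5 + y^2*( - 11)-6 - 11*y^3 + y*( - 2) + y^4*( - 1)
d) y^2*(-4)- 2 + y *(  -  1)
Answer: b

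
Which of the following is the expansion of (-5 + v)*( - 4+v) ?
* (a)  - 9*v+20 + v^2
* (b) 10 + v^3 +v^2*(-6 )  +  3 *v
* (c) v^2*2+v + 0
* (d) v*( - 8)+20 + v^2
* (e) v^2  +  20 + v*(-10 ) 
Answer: a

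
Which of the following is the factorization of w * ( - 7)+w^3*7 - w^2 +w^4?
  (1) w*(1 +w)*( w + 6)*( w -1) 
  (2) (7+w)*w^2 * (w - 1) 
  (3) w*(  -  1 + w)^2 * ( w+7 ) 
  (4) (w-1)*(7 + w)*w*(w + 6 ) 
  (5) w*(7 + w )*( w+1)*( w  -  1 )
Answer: 5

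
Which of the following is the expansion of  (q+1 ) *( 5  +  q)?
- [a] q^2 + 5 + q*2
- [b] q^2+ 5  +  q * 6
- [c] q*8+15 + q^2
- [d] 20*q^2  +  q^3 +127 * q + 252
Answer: b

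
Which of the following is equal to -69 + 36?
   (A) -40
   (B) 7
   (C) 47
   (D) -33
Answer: D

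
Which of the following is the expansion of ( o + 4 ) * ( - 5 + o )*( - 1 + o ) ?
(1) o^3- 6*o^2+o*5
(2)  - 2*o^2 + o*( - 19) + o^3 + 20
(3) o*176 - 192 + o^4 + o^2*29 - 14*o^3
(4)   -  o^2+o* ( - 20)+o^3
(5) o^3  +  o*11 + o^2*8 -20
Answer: 2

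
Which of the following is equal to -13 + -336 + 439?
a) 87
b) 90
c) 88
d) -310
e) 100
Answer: b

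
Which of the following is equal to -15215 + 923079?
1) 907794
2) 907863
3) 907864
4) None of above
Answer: 3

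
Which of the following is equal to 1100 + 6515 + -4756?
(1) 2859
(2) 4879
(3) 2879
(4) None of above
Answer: 1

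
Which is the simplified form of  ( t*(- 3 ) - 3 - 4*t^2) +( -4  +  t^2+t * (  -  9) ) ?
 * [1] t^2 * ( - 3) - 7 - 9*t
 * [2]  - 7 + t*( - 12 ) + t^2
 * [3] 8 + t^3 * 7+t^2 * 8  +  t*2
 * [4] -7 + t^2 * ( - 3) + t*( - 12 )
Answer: 4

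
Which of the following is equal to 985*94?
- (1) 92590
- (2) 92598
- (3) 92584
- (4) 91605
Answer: 1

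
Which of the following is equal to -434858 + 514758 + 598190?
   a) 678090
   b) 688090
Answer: a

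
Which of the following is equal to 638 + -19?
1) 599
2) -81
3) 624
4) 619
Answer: 4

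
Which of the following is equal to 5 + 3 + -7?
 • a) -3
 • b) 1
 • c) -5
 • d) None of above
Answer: b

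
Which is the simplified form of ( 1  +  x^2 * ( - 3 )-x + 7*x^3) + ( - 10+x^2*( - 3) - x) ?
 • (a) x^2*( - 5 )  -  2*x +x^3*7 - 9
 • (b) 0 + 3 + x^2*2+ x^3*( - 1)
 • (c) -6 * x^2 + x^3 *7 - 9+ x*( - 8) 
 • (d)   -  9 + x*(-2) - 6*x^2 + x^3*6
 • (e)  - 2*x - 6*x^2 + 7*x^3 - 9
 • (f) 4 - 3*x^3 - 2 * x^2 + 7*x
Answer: e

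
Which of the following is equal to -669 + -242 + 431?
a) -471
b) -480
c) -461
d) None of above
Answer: b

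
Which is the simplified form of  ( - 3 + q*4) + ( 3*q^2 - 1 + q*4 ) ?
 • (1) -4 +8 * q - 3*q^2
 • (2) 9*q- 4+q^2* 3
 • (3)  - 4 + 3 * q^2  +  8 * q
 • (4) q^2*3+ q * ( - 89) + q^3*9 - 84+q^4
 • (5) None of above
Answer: 3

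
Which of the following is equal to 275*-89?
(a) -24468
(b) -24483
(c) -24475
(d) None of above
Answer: c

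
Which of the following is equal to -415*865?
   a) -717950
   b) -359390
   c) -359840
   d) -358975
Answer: d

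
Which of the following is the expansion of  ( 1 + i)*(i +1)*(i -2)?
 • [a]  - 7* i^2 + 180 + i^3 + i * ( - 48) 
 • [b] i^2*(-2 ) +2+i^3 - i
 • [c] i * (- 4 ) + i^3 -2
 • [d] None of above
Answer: d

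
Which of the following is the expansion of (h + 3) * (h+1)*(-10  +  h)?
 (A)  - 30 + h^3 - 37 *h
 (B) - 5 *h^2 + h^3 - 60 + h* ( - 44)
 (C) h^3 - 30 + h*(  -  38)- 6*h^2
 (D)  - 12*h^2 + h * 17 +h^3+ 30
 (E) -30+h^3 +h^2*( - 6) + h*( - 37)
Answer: E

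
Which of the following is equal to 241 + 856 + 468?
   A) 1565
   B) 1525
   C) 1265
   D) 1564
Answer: A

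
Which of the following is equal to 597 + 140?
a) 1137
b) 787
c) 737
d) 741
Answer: c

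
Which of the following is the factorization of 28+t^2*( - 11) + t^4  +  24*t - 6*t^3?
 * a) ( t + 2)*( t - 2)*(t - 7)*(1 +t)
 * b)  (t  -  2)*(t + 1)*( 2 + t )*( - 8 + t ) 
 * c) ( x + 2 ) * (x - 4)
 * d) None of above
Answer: a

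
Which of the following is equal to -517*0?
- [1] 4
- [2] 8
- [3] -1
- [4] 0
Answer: 4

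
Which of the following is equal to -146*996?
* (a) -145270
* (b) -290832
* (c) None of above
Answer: c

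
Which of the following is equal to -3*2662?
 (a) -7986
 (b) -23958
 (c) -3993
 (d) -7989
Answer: a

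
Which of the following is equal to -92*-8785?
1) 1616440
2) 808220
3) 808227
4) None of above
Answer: 2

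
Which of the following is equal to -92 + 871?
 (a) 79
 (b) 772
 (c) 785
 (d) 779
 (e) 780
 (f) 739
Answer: d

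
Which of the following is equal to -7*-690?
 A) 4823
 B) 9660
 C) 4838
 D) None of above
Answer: D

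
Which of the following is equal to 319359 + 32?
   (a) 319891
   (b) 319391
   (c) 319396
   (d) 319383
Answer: b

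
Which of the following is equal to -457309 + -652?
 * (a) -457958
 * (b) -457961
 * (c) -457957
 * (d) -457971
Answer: b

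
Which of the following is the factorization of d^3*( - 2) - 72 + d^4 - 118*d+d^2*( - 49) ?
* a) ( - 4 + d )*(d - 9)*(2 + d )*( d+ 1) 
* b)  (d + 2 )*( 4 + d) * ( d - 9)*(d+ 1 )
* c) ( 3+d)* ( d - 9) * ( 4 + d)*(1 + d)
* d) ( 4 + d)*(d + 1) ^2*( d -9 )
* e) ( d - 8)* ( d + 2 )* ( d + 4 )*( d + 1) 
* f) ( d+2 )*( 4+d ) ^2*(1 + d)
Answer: b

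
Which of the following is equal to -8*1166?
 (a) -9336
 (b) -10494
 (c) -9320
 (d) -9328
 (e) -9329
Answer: d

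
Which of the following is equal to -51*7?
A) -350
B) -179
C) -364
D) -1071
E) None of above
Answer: E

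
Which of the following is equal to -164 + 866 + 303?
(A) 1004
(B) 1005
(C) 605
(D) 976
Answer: B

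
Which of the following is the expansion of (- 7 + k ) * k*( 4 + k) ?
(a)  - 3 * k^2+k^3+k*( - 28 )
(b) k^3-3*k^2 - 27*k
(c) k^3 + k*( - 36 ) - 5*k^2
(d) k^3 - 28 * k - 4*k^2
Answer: a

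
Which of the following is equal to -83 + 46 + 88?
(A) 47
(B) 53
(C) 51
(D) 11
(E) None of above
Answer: C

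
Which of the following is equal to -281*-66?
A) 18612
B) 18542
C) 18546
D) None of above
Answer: C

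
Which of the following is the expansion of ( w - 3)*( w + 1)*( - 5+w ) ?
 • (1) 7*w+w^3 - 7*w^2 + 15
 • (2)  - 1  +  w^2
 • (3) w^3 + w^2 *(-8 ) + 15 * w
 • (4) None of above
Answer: 1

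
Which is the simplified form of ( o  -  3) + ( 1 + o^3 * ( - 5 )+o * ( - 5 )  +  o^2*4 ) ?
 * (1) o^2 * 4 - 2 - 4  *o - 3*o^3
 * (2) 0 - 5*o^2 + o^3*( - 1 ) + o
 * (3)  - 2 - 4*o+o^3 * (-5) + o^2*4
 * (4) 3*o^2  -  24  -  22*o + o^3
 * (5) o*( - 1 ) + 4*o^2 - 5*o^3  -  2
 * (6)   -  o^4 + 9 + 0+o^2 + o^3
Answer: 3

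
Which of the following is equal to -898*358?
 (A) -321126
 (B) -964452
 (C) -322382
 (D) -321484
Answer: D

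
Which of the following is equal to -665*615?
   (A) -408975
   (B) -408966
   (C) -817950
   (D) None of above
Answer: A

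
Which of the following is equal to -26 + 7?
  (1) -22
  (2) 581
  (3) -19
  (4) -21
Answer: 3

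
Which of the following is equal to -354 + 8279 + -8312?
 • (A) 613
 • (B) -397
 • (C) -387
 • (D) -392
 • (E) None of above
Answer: C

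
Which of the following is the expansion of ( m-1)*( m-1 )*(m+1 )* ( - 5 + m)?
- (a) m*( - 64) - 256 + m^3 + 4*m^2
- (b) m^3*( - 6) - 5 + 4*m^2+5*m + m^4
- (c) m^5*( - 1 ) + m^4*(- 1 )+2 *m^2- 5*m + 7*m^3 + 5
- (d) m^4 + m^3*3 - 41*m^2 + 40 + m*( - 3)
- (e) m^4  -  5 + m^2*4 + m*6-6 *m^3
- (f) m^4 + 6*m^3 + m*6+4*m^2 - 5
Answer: e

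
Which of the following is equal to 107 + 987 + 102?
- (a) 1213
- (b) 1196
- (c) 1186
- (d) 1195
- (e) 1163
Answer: b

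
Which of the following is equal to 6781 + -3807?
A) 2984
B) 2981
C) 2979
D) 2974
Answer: D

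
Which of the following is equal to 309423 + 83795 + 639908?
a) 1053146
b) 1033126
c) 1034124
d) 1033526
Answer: b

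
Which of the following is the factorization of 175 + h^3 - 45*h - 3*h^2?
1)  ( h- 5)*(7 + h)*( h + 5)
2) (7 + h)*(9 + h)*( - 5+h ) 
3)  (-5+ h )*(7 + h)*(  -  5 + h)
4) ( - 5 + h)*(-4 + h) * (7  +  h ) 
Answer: 3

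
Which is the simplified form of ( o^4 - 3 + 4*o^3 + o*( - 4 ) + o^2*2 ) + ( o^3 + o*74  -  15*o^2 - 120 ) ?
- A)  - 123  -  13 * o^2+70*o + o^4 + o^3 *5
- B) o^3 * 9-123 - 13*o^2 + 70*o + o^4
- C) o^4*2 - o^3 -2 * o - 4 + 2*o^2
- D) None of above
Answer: A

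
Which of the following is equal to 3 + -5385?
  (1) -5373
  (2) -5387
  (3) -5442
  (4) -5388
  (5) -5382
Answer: 5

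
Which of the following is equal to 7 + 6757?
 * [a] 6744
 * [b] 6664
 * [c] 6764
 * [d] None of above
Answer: c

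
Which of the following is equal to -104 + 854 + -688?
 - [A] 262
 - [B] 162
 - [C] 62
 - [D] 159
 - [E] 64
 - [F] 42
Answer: C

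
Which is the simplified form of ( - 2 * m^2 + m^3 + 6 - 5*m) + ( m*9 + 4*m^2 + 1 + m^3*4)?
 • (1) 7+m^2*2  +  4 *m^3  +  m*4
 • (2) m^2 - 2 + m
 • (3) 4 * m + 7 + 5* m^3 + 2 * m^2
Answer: 3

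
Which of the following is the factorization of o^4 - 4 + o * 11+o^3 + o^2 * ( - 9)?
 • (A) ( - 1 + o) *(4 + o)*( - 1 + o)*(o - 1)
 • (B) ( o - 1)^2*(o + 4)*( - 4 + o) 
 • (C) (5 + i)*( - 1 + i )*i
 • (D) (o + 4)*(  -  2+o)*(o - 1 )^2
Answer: A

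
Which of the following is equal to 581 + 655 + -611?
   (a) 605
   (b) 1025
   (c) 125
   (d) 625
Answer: d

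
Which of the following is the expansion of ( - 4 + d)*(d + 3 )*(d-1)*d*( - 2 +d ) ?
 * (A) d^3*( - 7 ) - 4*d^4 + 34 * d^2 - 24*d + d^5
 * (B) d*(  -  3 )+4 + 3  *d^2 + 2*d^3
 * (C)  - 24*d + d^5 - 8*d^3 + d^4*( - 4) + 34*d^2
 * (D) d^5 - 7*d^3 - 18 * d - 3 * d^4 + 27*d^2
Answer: A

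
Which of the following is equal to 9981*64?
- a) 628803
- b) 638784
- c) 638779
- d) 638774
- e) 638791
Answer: b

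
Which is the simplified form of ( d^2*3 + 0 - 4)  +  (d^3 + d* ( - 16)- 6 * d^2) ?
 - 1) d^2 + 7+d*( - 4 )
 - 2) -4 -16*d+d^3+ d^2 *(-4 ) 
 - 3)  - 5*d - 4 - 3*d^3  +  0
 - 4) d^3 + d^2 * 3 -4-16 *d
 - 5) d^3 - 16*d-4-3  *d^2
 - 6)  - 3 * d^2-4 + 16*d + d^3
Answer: 5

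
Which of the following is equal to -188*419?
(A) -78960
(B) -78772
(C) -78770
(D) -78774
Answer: B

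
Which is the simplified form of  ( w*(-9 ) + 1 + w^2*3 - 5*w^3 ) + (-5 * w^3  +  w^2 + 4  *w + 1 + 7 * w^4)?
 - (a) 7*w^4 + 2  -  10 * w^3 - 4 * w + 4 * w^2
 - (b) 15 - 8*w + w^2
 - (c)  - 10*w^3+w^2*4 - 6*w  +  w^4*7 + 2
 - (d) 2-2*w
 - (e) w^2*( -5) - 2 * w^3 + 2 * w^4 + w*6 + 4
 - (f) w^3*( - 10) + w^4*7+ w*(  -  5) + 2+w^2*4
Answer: f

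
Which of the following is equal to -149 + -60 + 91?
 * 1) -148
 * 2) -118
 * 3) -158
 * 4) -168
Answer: 2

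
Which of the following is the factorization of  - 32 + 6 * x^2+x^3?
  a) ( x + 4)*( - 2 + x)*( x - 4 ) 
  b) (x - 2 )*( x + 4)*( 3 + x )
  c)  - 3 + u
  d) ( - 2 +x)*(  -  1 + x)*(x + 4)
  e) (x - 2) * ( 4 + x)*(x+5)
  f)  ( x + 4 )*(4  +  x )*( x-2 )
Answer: f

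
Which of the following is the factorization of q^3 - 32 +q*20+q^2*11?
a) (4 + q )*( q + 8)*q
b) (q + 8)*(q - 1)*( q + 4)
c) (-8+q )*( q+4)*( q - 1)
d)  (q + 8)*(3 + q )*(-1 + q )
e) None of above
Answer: b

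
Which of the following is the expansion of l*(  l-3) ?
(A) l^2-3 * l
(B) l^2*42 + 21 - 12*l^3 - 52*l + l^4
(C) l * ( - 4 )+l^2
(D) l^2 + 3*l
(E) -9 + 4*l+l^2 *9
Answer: A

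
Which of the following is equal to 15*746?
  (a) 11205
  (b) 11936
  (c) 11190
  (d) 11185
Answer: c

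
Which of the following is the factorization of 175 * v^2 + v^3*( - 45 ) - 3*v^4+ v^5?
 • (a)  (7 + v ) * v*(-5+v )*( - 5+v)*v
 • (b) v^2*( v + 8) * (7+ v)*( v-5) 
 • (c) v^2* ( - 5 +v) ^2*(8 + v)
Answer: a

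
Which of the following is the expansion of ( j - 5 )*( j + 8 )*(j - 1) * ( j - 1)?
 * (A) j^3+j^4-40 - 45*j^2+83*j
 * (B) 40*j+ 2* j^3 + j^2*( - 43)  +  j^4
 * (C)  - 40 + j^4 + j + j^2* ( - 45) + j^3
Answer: A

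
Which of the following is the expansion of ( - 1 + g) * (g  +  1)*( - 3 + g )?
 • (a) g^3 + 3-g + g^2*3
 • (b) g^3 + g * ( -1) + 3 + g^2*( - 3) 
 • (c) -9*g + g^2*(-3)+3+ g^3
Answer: b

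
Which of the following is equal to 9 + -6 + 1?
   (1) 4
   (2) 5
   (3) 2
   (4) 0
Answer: 1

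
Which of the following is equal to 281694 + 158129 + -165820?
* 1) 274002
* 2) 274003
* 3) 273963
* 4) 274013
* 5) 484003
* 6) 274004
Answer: 2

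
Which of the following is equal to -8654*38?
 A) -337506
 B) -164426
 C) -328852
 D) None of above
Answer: C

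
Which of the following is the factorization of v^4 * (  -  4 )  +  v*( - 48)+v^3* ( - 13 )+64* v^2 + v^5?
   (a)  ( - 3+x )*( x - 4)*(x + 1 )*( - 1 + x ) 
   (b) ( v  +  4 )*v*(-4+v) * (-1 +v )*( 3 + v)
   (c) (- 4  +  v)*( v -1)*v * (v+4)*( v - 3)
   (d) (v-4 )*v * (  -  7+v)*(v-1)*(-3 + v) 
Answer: c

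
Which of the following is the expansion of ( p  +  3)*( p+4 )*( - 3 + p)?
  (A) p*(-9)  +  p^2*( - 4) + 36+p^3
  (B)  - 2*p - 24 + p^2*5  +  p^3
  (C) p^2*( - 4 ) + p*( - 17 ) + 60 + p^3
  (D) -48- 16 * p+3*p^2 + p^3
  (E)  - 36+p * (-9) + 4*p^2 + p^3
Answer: E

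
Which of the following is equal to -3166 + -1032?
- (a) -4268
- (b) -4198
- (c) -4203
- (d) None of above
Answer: b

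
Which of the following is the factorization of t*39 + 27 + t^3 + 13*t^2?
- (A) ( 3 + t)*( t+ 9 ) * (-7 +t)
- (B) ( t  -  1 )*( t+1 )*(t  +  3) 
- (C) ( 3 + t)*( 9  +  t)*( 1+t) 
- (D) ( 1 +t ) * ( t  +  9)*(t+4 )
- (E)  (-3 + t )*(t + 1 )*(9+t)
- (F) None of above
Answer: C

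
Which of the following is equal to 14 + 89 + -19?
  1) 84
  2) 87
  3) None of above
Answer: 1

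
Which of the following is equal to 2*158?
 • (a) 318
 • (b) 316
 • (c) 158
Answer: b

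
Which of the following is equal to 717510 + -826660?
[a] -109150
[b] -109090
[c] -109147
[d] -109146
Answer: a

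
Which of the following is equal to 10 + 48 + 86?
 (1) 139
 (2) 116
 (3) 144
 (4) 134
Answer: 3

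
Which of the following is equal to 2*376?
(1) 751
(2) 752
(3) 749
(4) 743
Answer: 2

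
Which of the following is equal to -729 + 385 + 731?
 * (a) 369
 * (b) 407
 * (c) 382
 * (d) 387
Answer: d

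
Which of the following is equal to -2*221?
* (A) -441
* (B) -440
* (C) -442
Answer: C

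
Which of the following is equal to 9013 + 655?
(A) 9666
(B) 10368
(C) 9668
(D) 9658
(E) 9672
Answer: C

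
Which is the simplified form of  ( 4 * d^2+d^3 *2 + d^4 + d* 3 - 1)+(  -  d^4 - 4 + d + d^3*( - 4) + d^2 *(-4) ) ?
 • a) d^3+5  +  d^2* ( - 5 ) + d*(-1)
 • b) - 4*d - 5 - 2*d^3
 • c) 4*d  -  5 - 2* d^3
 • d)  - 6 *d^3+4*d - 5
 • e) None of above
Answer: c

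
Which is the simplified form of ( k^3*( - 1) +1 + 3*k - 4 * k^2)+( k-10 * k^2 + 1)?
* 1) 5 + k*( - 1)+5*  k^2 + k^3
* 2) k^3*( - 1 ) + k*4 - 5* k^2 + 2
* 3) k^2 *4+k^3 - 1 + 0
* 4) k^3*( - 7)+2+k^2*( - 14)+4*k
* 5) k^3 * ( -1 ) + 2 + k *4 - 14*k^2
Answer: 5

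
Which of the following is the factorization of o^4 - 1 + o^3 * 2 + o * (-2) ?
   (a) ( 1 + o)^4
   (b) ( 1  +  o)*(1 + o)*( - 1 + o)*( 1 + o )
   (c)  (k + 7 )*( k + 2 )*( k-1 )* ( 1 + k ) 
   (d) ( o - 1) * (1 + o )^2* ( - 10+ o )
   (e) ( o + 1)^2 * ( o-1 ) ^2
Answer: b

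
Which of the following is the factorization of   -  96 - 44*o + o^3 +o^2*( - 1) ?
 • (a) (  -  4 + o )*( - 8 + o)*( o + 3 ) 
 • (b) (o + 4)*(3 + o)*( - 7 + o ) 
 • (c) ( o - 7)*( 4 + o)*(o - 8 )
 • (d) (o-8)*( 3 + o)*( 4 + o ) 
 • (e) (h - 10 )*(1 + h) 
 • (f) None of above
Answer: d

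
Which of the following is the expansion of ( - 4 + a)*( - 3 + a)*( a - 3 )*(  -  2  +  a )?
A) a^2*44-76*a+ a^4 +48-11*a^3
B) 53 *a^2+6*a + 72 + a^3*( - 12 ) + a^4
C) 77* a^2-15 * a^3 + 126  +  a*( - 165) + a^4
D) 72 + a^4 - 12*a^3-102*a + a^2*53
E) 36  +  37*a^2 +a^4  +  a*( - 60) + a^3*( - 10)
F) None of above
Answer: D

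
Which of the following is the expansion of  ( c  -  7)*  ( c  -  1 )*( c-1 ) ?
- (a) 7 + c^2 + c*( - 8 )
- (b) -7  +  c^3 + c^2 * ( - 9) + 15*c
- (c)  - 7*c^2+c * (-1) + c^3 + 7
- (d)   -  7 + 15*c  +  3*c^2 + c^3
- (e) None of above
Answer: b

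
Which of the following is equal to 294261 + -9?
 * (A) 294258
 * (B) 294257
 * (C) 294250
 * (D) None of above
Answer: D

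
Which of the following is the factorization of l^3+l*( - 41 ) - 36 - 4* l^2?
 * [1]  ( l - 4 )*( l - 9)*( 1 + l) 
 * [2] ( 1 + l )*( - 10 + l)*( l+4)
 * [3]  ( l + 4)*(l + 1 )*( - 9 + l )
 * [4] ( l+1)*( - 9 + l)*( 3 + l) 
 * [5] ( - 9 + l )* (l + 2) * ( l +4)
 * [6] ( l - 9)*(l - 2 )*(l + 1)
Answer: 3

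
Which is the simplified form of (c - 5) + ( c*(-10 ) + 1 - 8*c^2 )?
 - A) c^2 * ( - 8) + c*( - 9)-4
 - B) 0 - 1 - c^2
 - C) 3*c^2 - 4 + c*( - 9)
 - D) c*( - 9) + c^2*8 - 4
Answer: A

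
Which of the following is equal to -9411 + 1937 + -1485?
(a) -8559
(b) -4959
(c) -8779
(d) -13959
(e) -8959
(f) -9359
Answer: e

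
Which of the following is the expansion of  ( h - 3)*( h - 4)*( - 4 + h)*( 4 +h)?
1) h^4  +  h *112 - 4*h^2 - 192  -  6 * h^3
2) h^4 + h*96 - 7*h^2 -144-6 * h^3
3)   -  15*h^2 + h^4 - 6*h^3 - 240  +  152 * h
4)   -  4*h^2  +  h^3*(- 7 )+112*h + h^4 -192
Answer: 4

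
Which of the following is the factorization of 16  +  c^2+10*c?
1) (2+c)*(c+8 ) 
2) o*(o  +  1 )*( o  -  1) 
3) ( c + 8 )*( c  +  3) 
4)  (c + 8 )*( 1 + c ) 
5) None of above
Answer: 1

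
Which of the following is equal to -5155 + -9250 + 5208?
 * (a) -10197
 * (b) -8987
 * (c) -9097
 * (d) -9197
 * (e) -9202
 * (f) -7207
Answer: d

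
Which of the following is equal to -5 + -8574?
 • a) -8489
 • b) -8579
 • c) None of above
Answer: b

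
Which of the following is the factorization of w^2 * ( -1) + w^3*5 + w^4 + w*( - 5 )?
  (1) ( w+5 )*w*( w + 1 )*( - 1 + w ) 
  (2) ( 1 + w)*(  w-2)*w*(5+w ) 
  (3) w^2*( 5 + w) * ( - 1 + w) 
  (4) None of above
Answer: 1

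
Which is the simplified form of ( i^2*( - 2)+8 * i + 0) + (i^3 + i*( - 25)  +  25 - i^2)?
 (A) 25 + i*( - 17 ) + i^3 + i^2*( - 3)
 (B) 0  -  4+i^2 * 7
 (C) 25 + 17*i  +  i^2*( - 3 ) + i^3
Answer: A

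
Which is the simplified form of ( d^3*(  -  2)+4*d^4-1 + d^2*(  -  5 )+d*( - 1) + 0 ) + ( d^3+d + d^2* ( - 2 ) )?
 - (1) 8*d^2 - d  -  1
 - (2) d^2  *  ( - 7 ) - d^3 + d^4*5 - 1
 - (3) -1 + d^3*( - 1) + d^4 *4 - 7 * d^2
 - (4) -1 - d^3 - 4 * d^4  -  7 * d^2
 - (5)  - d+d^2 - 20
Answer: 3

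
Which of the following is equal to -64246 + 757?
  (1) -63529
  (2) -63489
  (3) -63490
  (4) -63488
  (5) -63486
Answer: 2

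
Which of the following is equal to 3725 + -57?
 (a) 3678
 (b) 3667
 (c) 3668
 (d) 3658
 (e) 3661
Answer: c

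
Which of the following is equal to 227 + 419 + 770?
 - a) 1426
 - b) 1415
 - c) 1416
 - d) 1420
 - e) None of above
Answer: c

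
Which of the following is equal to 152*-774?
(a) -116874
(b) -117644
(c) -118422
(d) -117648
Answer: d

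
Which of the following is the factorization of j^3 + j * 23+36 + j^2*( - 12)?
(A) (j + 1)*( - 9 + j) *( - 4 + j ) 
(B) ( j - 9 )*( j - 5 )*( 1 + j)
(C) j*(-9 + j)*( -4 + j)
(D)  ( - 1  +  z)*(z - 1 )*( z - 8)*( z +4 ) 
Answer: A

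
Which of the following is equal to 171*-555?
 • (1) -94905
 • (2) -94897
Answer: 1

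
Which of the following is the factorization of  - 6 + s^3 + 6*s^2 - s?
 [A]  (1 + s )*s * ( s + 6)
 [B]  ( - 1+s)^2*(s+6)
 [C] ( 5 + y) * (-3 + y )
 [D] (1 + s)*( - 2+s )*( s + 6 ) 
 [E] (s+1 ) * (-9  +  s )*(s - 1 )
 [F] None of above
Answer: F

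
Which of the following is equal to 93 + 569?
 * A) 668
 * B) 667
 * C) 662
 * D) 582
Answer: C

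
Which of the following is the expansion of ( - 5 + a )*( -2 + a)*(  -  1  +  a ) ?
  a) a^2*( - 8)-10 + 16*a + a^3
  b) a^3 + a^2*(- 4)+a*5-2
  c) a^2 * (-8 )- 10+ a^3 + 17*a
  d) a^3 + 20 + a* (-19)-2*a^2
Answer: c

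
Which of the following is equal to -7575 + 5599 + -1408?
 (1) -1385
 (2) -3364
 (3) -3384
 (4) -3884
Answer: 3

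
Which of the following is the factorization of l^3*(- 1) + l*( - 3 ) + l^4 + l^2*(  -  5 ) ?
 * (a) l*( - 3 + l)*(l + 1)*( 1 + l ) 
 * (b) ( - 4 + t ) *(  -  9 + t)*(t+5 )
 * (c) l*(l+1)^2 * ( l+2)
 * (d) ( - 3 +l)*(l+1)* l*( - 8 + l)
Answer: a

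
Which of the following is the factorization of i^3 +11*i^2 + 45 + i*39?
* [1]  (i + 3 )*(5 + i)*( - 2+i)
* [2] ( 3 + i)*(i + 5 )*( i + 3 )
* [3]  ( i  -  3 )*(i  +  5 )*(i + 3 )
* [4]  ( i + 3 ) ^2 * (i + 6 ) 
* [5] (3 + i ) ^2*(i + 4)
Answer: 2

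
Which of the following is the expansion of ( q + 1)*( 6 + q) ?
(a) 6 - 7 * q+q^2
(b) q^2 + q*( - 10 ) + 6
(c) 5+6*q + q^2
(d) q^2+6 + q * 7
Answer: d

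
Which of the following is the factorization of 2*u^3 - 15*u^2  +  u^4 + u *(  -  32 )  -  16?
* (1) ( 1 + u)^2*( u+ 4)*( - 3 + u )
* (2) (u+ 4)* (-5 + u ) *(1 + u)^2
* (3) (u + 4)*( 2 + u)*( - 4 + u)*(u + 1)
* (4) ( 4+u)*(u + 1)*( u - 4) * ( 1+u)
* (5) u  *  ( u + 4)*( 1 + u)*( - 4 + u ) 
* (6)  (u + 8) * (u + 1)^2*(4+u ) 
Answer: 4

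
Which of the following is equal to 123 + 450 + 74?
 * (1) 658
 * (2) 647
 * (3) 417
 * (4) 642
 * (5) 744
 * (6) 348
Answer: 2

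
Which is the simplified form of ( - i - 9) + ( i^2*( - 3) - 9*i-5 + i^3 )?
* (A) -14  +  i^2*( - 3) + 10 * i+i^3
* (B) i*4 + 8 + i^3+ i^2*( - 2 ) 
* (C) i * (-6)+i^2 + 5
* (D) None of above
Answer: D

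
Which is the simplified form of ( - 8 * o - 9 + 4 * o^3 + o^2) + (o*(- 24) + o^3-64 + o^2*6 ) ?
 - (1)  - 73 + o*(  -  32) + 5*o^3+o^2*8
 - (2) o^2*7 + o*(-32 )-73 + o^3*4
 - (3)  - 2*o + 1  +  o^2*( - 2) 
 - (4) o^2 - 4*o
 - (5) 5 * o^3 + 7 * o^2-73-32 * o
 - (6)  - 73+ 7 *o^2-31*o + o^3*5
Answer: 5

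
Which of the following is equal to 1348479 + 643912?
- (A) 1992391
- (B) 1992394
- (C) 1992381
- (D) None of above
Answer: A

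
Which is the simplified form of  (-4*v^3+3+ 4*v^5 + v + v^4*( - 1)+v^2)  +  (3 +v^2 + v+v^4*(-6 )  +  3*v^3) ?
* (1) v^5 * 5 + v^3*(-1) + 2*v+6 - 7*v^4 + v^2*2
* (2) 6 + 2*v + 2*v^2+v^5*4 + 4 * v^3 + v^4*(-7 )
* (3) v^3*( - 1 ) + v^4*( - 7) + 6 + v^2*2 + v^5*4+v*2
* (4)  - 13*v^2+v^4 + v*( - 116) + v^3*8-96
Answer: 3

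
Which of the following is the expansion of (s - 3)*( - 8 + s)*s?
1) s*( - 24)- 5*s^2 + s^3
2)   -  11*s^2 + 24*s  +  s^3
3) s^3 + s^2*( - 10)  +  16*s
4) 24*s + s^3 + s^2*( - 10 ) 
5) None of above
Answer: 2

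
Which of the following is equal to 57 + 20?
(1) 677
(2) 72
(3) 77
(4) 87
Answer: 3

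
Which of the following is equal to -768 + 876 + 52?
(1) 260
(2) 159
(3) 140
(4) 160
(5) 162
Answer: 4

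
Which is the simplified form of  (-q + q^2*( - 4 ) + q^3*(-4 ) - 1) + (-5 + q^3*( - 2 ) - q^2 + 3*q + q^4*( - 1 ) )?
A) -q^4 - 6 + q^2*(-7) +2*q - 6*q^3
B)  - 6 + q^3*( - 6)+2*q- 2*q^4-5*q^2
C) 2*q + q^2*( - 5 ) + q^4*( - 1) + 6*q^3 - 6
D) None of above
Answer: D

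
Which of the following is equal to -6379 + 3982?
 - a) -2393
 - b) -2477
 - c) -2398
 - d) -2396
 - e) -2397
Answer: e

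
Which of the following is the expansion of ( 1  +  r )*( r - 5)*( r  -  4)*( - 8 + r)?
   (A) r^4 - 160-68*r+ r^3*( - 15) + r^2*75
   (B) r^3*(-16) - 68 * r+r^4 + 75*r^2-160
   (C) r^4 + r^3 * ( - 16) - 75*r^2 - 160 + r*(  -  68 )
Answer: B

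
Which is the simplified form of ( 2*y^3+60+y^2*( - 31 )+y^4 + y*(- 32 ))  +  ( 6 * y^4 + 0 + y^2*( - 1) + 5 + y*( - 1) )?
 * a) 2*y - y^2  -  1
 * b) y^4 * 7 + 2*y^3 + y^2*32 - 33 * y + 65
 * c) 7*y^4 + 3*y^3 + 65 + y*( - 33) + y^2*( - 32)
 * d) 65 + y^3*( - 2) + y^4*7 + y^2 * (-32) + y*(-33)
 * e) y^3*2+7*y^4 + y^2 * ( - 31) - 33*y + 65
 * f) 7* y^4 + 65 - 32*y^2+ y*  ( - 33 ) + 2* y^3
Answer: f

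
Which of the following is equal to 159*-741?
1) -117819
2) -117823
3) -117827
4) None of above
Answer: 1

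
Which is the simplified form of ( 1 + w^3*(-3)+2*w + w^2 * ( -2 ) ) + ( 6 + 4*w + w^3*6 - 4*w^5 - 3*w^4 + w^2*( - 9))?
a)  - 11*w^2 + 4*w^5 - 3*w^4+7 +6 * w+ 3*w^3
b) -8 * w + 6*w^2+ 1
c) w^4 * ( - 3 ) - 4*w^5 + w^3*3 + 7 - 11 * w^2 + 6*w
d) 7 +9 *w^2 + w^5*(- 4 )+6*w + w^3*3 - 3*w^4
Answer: c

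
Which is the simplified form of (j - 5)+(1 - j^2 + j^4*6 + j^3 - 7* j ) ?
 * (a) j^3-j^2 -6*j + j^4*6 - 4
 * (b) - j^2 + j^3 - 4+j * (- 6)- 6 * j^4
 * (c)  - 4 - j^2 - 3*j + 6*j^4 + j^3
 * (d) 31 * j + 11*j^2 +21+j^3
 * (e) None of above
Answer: a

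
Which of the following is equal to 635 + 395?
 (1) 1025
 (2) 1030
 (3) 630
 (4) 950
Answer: 2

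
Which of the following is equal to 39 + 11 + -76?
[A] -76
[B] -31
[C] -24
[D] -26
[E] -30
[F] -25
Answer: D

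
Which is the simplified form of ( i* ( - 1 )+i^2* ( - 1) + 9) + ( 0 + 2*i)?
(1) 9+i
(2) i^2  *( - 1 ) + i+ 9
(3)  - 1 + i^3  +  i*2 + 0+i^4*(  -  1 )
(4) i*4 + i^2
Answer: 2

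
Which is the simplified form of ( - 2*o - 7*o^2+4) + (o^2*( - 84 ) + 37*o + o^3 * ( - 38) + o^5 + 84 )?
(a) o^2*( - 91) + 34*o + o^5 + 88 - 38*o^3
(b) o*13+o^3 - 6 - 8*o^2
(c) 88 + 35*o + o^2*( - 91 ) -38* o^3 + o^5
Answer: c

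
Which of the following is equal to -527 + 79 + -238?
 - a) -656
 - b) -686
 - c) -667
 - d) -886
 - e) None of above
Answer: b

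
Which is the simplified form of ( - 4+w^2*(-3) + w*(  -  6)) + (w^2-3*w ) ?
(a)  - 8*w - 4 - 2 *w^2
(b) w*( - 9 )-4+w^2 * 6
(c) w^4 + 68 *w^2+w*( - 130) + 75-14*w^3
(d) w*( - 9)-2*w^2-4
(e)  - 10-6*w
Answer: d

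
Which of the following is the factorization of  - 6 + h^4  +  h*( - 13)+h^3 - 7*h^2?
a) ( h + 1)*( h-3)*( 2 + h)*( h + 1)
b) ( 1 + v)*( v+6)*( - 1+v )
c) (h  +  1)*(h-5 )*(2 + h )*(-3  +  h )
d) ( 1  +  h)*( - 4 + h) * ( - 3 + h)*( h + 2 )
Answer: a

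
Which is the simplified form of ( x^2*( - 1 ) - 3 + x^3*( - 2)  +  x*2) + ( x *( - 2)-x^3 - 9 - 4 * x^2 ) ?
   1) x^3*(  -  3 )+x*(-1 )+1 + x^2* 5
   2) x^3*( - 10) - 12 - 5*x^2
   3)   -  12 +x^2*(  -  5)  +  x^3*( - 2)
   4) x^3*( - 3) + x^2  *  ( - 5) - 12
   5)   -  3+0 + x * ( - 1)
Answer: 4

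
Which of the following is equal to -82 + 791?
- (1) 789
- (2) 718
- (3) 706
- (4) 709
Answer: 4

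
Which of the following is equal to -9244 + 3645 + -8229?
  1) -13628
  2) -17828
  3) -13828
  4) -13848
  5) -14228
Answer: 3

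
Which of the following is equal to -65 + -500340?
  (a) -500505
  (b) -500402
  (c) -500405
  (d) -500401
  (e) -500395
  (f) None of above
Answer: c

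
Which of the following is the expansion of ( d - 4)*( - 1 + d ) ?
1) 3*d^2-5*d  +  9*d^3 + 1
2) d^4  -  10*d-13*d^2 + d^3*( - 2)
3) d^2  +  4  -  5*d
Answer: 3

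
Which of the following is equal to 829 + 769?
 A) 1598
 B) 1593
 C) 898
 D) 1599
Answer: A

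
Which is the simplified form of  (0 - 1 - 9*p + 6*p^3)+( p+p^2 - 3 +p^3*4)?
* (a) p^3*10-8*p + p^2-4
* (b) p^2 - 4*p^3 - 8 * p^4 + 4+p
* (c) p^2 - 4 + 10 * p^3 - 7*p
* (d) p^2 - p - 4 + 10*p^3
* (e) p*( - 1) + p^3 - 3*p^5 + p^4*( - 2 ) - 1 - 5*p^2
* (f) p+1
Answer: a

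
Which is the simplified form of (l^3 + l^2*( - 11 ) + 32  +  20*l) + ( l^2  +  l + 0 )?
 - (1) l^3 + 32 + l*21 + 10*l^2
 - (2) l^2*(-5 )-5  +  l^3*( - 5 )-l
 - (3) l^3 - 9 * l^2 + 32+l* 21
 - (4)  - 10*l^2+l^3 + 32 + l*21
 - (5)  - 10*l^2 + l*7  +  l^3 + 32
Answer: 4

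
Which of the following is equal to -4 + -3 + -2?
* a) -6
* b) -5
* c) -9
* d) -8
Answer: c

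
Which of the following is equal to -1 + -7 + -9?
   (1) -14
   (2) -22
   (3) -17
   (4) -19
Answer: 3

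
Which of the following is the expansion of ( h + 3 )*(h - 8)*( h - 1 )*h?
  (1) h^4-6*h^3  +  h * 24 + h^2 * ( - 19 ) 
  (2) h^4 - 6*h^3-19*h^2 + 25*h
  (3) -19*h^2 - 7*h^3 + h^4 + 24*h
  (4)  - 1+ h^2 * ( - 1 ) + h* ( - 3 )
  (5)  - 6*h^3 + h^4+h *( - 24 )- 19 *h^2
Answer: 1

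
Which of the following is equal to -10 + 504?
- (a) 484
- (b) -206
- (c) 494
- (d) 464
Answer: c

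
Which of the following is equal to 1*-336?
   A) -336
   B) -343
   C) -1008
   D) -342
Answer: A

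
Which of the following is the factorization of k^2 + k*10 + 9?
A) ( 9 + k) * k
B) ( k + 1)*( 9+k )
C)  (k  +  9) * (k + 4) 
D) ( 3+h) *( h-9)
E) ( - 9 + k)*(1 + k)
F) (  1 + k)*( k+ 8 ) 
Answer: B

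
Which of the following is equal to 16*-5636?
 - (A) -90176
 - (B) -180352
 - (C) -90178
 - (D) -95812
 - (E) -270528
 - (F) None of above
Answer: A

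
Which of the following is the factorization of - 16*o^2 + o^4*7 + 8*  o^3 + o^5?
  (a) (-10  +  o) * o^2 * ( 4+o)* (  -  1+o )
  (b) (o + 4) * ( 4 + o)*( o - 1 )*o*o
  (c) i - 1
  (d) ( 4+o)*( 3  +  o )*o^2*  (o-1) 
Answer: b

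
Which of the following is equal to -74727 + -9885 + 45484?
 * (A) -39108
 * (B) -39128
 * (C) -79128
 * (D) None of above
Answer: B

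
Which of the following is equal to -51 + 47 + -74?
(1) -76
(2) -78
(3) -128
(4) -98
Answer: 2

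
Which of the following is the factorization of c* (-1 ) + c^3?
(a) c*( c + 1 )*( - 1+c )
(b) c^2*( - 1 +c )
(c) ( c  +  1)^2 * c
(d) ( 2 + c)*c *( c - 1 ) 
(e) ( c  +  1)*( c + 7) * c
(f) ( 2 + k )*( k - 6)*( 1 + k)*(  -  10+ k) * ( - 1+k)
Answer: a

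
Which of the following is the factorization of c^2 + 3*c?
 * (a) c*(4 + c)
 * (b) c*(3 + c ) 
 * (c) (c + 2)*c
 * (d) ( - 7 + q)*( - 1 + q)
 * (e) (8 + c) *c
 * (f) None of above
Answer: b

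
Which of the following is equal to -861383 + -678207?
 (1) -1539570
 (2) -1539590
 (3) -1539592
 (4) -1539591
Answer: 2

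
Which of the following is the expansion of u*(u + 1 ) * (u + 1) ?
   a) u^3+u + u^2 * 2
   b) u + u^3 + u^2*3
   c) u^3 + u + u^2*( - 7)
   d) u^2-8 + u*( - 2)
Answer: a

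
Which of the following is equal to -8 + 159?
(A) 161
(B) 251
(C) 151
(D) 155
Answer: C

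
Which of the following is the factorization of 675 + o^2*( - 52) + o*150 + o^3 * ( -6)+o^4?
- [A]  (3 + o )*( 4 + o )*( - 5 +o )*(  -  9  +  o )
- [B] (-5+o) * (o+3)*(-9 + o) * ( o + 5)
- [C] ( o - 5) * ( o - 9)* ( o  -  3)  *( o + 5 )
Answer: B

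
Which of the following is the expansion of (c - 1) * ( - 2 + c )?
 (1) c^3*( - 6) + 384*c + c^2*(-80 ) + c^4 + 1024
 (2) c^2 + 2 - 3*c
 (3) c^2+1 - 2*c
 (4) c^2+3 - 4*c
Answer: 2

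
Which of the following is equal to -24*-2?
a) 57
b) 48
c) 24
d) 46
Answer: b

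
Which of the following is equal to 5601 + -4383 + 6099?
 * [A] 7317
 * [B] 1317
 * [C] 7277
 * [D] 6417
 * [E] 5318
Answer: A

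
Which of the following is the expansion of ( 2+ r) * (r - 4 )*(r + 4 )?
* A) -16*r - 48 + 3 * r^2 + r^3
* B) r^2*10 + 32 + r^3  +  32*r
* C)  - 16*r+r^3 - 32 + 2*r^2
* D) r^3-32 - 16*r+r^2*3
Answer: C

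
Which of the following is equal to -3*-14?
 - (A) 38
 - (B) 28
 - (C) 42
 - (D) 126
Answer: C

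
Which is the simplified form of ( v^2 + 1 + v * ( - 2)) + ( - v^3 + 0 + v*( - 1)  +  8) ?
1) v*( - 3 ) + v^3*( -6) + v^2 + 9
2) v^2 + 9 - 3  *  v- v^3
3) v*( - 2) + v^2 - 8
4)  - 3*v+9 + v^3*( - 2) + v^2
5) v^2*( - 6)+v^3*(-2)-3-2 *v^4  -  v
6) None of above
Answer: 2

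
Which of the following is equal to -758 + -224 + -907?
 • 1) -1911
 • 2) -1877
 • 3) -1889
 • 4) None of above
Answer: 3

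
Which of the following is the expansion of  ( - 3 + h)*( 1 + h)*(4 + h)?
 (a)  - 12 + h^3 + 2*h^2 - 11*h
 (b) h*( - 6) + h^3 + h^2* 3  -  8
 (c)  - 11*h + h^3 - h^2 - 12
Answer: a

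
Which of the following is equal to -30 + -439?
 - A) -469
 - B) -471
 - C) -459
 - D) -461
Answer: A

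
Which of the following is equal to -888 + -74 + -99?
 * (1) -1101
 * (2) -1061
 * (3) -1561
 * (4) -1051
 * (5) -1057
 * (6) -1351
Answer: 2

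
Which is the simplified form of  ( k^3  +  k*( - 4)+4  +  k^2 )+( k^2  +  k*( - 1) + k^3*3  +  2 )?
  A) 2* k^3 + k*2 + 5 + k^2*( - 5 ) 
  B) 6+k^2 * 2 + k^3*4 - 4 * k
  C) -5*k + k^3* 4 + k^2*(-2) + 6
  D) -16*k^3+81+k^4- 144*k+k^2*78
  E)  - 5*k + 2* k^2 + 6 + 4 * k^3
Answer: E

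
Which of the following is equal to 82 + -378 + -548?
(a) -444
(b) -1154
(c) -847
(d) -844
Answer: d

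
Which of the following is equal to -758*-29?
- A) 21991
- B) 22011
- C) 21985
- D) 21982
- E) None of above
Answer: D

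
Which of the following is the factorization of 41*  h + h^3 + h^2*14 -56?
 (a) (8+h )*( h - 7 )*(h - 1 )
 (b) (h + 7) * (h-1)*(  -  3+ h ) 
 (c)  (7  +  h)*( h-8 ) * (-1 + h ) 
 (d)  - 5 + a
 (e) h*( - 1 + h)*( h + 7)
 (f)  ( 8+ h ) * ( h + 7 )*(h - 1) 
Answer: f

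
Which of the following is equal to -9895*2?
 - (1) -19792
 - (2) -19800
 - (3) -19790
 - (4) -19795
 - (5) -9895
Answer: 3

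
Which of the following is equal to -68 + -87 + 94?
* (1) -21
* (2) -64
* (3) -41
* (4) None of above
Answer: 4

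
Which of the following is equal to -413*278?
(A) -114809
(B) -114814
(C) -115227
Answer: B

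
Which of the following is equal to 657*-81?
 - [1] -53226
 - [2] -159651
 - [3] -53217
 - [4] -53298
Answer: 3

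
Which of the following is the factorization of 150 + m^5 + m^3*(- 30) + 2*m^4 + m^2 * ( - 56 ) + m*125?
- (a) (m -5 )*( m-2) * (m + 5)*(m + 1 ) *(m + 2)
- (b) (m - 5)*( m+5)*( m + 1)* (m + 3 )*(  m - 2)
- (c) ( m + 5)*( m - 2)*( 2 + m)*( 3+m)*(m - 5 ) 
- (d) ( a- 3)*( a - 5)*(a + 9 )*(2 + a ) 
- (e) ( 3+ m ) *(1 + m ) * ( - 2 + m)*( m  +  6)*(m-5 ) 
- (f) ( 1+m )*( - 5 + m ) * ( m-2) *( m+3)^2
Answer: b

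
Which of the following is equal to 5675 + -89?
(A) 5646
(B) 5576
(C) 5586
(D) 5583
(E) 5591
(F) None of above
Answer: C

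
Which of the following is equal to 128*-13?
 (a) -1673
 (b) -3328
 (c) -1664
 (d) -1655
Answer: c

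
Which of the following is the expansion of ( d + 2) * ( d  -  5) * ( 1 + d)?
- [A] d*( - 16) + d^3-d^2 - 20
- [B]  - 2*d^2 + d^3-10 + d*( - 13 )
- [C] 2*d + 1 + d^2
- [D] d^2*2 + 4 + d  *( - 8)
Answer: B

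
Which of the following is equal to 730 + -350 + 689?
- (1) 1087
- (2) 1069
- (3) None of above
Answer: 2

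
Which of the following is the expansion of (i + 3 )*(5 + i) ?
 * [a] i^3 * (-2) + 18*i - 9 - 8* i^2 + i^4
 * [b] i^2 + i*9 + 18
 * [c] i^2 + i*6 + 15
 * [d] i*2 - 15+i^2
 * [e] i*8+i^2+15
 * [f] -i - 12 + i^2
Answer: e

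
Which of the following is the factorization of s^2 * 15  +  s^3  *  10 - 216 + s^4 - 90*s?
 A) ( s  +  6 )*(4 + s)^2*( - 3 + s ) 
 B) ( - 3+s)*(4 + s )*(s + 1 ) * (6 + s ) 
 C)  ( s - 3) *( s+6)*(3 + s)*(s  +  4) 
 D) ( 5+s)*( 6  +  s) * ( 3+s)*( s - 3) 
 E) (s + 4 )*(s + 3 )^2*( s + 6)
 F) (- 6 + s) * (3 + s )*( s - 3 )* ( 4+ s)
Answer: C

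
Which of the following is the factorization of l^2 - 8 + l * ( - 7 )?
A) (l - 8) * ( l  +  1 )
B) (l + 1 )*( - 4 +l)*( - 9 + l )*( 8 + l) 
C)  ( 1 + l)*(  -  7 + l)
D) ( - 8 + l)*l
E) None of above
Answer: A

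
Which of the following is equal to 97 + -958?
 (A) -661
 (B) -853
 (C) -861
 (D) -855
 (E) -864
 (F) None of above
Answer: C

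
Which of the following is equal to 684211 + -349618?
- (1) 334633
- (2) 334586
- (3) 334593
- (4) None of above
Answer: 3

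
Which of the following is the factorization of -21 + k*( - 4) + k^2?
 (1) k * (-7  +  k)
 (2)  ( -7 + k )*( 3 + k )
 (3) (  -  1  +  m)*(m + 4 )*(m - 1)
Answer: 2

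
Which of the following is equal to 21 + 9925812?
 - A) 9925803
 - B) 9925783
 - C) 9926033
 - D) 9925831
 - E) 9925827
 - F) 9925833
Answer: F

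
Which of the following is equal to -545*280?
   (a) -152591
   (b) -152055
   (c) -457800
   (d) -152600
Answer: d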